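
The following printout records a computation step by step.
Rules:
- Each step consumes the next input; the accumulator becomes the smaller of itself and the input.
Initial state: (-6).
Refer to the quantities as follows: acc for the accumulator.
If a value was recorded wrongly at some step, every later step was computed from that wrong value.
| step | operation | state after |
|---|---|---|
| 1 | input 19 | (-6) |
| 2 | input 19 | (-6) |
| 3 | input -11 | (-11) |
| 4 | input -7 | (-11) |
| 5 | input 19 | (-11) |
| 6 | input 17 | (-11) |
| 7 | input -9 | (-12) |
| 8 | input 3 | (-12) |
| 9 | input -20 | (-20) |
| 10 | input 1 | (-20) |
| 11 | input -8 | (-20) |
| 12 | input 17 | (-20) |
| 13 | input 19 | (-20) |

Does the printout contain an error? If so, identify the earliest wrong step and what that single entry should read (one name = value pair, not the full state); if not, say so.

step 7, acc = -11

step 1: acc = min(-6, 19) = -6 -> exactly as logged
step 2: acc = min(-6, 19) = -6 -> agrees with the printout
step 3: acc = min(-6, -11) = -11 -> exactly as logged
step 4: acc = min(-11, -7) = -11 -> no discrepancy
step 5: acc = min(-11, 19) = -11 -> consistent with the printout
step 6: acc = min(-11, 17) = -11 -> exactly as logged
step 7: acc = min(-11, -9) = -11 -> the recorded entry deviates here
That makes step 7 the first incorrect line — acc = -11 is what it should show.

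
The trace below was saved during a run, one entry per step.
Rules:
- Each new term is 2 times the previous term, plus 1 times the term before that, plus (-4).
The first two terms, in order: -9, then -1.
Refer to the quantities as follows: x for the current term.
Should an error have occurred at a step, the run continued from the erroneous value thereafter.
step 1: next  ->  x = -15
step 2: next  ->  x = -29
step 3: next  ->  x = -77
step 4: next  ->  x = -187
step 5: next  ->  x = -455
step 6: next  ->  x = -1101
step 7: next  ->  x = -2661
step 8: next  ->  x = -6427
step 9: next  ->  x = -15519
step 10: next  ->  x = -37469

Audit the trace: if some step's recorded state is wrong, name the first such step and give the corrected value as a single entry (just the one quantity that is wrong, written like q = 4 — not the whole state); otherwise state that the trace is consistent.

step 2, x = -35

Recomputing the run from the initial state:
step 1: x = -15
step 2: x = -35
step 3: x = -89
step 4: x = -217
step 5: x = -527
step 6: x = -1275
step 7: x = -3081
step 8: x = -7441
step 9: x = -17967
step 10: x = -43379
The first disagreement with the trace is at step 2, where the value should be x = -35.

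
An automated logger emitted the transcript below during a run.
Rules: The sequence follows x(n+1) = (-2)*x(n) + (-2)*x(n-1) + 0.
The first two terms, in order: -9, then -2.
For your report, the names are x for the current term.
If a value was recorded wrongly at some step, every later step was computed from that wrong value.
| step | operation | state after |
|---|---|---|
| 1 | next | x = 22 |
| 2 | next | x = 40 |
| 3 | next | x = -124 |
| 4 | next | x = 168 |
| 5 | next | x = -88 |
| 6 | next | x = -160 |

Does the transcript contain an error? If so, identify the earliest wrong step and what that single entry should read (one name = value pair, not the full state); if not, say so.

1. x = -2*(-2) + (-2)*(-9) + (0) = 22 (in agreement)
2. x = -2*(22) + (-2)*(-2) + (0) = -40 (not what was recorded)
The audit stops at step 2: the recorded entry is wrong and should be x = -40.

step 2, x = -40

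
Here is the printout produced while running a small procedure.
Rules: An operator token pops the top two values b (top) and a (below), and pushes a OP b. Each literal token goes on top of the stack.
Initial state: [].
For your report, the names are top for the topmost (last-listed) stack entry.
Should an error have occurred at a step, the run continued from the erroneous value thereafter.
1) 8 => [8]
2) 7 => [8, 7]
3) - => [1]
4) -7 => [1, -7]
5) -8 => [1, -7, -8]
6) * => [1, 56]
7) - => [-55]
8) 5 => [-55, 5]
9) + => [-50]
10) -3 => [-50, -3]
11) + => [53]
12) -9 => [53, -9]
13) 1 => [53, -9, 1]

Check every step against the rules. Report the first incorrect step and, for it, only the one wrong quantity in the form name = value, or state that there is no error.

step 11, top = -53

step 1: push 8: top = 8 -> in agreement
step 2: push 7: top = 7 -> no discrepancy
step 3: 8 - 7 = 1 -> verified
step 4: push -7: top = -7 -> same as recorded
step 5: push -8: top = -8 -> same as recorded
step 6: -7 * -8 = 56 -> consistent with the printout
step 7: 1 - 56 = -55 -> matches
step 8: push 5: top = 5 -> confirmed correct
step 9: -55 + 5 = -50 -> exactly as logged
step 10: push -3: top = -3 -> in agreement
step 11: -50 + -3 = -53 -> the printout has a different value
Step 11 is the first one off; corrected, top = -53.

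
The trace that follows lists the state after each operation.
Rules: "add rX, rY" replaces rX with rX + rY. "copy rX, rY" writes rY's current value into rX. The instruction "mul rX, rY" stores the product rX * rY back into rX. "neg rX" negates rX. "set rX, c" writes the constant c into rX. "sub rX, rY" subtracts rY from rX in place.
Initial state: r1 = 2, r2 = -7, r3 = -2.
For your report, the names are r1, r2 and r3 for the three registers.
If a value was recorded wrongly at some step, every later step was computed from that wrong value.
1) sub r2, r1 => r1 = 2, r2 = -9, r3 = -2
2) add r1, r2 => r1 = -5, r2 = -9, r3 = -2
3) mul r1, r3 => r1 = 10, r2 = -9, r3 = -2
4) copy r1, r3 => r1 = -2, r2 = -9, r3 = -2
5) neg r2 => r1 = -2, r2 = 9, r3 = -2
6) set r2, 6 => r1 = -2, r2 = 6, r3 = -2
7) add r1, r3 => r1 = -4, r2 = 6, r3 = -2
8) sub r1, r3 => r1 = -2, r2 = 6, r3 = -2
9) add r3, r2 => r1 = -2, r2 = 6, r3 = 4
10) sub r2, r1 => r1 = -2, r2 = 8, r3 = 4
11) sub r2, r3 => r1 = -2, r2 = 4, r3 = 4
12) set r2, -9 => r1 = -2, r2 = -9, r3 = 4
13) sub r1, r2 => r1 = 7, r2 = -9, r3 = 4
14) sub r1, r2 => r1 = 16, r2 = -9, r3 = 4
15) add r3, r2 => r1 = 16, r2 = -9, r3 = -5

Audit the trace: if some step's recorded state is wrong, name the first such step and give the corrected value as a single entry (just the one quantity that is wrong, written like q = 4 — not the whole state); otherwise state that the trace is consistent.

step 1: r2 = -7 - 2 = -9 -> no discrepancy
step 2: r1 = 2 + -9 = -7 -> the trace has a different value
Step 2 is the first one off; corrected, r1 = -7.

step 2, r1 = -7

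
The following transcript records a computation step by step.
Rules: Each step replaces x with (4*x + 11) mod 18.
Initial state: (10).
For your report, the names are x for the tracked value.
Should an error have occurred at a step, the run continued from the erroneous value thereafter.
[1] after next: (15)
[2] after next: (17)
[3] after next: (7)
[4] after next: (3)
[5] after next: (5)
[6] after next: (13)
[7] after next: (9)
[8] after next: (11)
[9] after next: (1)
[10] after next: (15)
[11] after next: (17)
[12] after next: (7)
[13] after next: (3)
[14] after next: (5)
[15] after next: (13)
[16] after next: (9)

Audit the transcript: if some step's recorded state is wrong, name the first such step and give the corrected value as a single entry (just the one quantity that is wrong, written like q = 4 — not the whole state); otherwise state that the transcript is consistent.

no error

1. x = (4*10 + 11) mod 18 = 15 (consistent with the transcript)
2. x = (4*15 + 11) mod 18 = 17 (checks out)
3. x = (4*17 + 11) mod 18 = 7 (same as recorded)
4. x = (4*7 + 11) mod 18 = 3 (verified)
5. x = (4*3 + 11) mod 18 = 5 (exactly as logged)
6. x = (4*5 + 11) mod 18 = 13 (checks out)
7. x = (4*13 + 11) mod 18 = 9 (confirmed correct)
8. x = (4*9 + 11) mod 18 = 11 (consistent with the transcript)
9. x = (4*11 + 11) mod 18 = 1 (same as recorded)
10. x = (4*1 + 11) mod 18 = 15 (agrees with the transcript)
11. x = (4*15 + 11) mod 18 = 17 (confirmed correct)
12. x = (4*17 + 11) mod 18 = 7 (consistent with the transcript)
13. x = (4*7 + 11) mod 18 = 3 (verified)
14. x = (4*3 + 11) mod 18 = 5 (no discrepancy)
15. x = (4*5 + 11) mod 18 = 13 (same as recorded)
16. x = (4*13 + 11) mod 18 = 9 (confirmed correct)
Every step is consistent.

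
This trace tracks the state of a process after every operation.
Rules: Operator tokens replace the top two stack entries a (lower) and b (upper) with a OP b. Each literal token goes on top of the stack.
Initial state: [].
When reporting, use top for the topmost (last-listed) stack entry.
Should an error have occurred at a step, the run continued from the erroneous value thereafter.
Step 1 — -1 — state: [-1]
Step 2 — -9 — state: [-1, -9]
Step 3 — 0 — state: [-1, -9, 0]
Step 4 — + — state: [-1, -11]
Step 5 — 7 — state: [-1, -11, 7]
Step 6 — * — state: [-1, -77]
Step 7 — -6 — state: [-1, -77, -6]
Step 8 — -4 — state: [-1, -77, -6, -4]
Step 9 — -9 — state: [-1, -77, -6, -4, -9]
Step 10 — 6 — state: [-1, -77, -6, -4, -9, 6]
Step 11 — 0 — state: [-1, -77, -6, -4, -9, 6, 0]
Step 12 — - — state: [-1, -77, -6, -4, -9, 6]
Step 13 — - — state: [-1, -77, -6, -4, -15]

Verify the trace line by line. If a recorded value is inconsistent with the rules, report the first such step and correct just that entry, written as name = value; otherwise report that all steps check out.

Recomputing the run from the initial state:
step 1: [-1]
step 2: [-1, -9]
step 3: [-1, -9, 0]
step 4: [-1, -9]
step 5: [-1, -9, 7]
step 6: [-1, -63]
step 7: [-1, -63, -6]
step 8: [-1, -63, -6, -4]
step 9: [-1, -63, -6, -4, -9]
step 10: [-1, -63, -6, -4, -9, 6]
step 11: [-1, -63, -6, -4, -9, 6, 0]
step 12: [-1, -63, -6, -4, -9, 6]
step 13: [-1, -63, -6, -4, -15]
The first disagreement with the trace is at step 4, where the value should be top = -9.

step 4, top = -9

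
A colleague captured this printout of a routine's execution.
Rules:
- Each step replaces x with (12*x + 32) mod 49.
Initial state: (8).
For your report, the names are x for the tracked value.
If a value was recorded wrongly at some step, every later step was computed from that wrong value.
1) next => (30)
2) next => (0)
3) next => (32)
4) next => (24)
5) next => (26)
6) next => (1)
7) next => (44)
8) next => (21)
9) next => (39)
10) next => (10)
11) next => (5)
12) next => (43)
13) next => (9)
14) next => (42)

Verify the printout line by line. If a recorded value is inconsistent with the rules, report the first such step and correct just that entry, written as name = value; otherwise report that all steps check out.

Recomputing the run from the initial state:
step 1: x = 30
step 2: x = 0
step 3: x = 32
step 4: x = 24
step 5: x = 26
step 6: x = 1
step 7: x = 44
step 8: x = 21
step 9: x = 39
step 10: x = 10
step 11: x = 5
step 12: x = 43
step 13: x = 9
step 14: x = 42
This matches the printout at every step.

no error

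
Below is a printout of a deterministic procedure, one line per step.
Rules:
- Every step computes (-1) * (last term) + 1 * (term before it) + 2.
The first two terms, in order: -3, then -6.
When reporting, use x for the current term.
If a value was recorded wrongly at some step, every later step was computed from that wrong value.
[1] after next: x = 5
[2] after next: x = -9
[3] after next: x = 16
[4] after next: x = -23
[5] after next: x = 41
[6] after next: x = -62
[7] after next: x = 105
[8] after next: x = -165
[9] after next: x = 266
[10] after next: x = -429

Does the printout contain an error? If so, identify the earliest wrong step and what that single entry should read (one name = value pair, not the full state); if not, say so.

step 9, x = 272

Step 1: x = -1*(-6) + (1)*(-3) + (2) = 5 — in agreement.
Step 2: x = -1*(5) + (1)*(-6) + (2) = -9 — in agreement.
Step 3: x = -1*(-9) + (1)*(5) + (2) = 16 — no discrepancy.
Step 4: x = -1*(16) + (1)*(-9) + (2) = -23 — in agreement.
Step 5: x = -1*(-23) + (1)*(16) + (2) = 41 — in agreement.
Step 6: x = -1*(41) + (1)*(-23) + (2) = -62 — consistent with the printout.
Step 7: x = -1*(-62) + (1)*(41) + (2) = 105 — in agreement.
Step 8: x = -1*(105) + (1)*(-62) + (2) = -165 — exactly as logged.
Step 9: x = -1*(-165) + (1)*(105) + (2) = 272 — this is not what the printout shows.
First deviation found at step 9; the corrected entry is x = 272.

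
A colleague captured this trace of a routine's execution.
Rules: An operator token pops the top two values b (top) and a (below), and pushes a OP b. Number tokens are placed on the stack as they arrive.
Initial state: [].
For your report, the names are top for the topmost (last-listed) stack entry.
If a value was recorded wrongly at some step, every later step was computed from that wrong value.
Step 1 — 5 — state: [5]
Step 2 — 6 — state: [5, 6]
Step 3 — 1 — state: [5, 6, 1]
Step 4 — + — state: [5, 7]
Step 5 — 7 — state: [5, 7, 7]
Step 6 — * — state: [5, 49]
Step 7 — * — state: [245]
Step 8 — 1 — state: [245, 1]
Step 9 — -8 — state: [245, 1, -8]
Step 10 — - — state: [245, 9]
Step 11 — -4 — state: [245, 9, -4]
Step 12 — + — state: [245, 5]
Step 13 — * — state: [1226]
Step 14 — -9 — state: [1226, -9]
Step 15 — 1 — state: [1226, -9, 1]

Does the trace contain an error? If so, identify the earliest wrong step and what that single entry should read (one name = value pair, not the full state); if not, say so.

Recomputing the run from the initial state:
step 1: [5]
step 2: [5, 6]
step 3: [5, 6, 1]
step 4: [5, 7]
step 5: [5, 7, 7]
step 6: [5, 49]
step 7: [245]
step 8: [245, 1]
step 9: [245, 1, -8]
step 10: [245, 9]
step 11: [245, 9, -4]
step 12: [245, 5]
step 13: [1225]
step 14: [1225, -9]
step 15: [1225, -9, 1]
The first disagreement with the trace is at step 13, where the value should be top = 1225.

step 13, top = 1225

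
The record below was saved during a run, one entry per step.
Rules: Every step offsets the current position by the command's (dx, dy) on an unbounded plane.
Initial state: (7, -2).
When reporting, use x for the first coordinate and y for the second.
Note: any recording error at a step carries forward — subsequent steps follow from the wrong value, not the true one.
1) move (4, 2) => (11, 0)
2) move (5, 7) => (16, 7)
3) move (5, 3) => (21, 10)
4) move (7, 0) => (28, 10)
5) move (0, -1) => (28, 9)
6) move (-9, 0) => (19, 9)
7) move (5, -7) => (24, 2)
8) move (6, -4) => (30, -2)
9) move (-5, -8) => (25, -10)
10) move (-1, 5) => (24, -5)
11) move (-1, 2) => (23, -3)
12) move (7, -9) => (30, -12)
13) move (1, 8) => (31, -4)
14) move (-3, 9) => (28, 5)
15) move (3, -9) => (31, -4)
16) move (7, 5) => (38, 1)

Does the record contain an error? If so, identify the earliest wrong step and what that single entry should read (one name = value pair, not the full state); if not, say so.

no error

Recomputing the run from the initial state:
step 1: x = 11, y = 0
step 2: x = 16, y = 7
step 3: x = 21, y = 10
step 4: x = 28, y = 10
step 5: x = 28, y = 9
step 6: x = 19, y = 9
step 7: x = 24, y = 2
step 8: x = 30, y = -2
step 9: x = 25, y = -10
step 10: x = 24, y = -5
step 11: x = 23, y = -3
step 12: x = 30, y = -12
step 13: x = 31, y = -4
step 14: x = 28, y = 5
step 15: x = 31, y = -4
step 16: x = 38, y = 1
This matches the record at every step.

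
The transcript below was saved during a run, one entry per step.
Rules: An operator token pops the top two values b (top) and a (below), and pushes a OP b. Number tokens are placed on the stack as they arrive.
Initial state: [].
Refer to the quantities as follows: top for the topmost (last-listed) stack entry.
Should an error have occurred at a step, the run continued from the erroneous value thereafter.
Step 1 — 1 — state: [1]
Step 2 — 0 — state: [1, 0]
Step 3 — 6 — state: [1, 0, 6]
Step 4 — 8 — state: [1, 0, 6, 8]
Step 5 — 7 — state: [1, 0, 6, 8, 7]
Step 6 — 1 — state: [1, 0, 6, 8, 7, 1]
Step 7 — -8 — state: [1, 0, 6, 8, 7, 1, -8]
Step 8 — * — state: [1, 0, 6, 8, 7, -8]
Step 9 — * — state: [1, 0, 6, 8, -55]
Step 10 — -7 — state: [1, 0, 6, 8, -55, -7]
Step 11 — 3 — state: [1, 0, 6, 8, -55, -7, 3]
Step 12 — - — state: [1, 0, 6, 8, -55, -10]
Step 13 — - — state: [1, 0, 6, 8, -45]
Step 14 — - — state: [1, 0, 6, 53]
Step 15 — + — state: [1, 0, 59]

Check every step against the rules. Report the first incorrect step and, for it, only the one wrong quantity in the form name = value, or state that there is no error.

step 9, top = -56

Step 1: push 1: top = 1 — matches.
Step 2: push 0: top = 0 — confirmed correct.
Step 3: push 6: top = 6 — confirmed correct.
Step 4: push 8: top = 8 — confirmed correct.
Step 5: push 7: top = 7 — verified.
Step 6: push 1: top = 1 — consistent with the transcript.
Step 7: push -8: top = -8 — matches.
Step 8: 1 * -8 = -8 — confirmed correct.
Step 9: 7 * -8 = -56 — the transcript disagrees here.
Step 9 is the first one off; corrected, top = -56.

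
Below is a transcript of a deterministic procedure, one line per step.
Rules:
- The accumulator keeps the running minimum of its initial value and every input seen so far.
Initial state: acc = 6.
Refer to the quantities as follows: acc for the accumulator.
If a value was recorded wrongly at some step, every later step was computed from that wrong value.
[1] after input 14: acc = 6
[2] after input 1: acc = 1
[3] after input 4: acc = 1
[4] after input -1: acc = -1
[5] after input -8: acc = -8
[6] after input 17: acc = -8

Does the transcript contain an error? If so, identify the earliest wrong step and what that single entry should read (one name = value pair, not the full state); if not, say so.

Step 1: acc = min(6, 14) = 6 — in agreement.
Step 2: acc = min(6, 1) = 1 — agrees with the transcript.
Step 3: acc = min(1, 4) = 1 — agrees with the transcript.
Step 4: acc = min(1, -1) = -1 — in agreement.
Step 5: acc = min(-1, -8) = -8 — agrees with the transcript.
Step 6: acc = min(-8, 17) = -8 — exactly as logged.
No step deviates from the rules.

no error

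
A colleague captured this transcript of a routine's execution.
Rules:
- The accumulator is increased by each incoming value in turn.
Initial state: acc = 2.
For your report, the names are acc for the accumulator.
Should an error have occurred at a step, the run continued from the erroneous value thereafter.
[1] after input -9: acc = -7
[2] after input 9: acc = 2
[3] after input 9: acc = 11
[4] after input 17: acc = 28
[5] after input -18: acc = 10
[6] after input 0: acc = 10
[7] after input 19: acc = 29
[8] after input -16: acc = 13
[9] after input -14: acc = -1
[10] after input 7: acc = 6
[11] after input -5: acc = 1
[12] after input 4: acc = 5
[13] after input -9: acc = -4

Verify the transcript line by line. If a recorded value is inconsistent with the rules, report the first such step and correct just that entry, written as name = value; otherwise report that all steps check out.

no error

step 1: acc = 2 + -9 = -7 -> checks out
step 2: acc = -7 + 9 = 2 -> matches
step 3: acc = 2 + 9 = 11 -> checks out
step 4: acc = 11 + 17 = 28 -> verified
step 5: acc = 28 + -18 = 10 -> verified
step 6: acc = 10 + 0 = 10 -> agrees with the transcript
step 7: acc = 10 + 19 = 29 -> same as recorded
step 8: acc = 29 + -16 = 13 -> confirmed correct
step 9: acc = 13 + -14 = -1 -> verified
step 10: acc = -1 + 7 = 6 -> same as recorded
step 11: acc = 6 + -5 = 1 -> exactly as logged
step 12: acc = 1 + 4 = 5 -> confirmed correct
step 13: acc = 5 + -9 = -4 -> consistent with the transcript
No step deviates from the rules.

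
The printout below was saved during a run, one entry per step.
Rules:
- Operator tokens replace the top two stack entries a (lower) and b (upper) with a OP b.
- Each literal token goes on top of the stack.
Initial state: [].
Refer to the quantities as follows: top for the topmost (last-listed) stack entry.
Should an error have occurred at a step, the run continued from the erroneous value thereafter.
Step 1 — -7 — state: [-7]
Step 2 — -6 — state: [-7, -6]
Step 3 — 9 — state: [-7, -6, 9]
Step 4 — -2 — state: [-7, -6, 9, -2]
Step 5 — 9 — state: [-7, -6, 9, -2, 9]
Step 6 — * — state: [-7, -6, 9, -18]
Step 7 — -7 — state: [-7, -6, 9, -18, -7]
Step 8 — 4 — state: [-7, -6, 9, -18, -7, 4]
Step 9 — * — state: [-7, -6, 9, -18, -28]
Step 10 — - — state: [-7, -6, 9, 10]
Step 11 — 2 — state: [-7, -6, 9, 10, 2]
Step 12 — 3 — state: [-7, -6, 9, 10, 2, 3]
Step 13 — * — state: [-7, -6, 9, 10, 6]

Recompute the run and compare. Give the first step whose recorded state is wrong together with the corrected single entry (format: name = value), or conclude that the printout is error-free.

1. push -7: top = -7 (verified)
2. push -6: top = -6 (exactly as logged)
3. push 9: top = 9 (same as recorded)
4. push -2: top = -2 (agrees with the printout)
5. push 9: top = 9 (matches)
6. -2 * 9 = -18 (checks out)
7. push -7: top = -7 (exactly as logged)
8. push 4: top = 4 (consistent with the printout)
9. -7 * 4 = -28 (in agreement)
10. -18 - -28 = 10 (matches)
11. push 2: top = 2 (consistent with the printout)
12. push 3: top = 3 (confirmed correct)
13. 2 * 3 = 6 (agrees with the printout)
No step deviates from the rules.

no error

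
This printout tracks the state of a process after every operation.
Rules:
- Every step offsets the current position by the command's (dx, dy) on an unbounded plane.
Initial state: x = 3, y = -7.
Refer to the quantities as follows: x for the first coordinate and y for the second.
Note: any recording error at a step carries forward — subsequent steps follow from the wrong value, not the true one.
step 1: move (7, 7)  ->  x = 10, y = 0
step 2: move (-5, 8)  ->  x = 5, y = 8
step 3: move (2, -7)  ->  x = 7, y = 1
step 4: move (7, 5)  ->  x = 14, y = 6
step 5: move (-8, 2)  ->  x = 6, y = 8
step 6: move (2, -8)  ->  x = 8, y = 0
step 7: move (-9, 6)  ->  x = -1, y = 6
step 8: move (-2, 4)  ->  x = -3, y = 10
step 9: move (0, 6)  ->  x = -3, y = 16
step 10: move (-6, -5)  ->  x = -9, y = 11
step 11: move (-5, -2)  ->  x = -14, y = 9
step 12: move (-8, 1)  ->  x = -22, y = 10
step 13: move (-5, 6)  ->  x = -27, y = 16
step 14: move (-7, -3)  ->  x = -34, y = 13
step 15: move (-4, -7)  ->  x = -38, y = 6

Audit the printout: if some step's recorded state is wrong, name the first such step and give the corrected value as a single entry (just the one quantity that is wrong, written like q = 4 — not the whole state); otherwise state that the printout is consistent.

no error

step 1: x = 3 + (7) = 10, y = -7 + (7) = 0 -> consistent with the printout
step 2: x = 10 + (-5) = 5, y = 0 + (8) = 8 -> agrees with the printout
step 3: x = 5 + (2) = 7, y = 8 + (-7) = 1 -> same as recorded
step 4: x = 7 + (7) = 14, y = 1 + (5) = 6 -> confirmed correct
step 5: x = 14 + (-8) = 6, y = 6 + (2) = 8 -> consistent with the printout
step 6: x = 6 + (2) = 8, y = 8 + (-8) = 0 -> checks out
step 7: x = 8 + (-9) = -1, y = 0 + (6) = 6 -> same as recorded
step 8: x = -1 + (-2) = -3, y = 6 + (4) = 10 -> verified
step 9: x = -3 + (0) = -3, y = 10 + (6) = 16 -> no discrepancy
step 10: x = -3 + (-6) = -9, y = 16 + (-5) = 11 -> verified
step 11: x = -9 + (-5) = -14, y = 11 + (-2) = 9 -> no discrepancy
step 12: x = -14 + (-8) = -22, y = 9 + (1) = 10 -> same as recorded
step 13: x = -22 + (-5) = -27, y = 10 + (6) = 16 -> no discrepancy
step 14: x = -27 + (-7) = -34, y = 16 + (-3) = 13 -> matches
step 15: x = -34 + (-4) = -38, y = 13 + (-7) = 6 -> verified
The whole run recomputes cleanly — no discrepancies.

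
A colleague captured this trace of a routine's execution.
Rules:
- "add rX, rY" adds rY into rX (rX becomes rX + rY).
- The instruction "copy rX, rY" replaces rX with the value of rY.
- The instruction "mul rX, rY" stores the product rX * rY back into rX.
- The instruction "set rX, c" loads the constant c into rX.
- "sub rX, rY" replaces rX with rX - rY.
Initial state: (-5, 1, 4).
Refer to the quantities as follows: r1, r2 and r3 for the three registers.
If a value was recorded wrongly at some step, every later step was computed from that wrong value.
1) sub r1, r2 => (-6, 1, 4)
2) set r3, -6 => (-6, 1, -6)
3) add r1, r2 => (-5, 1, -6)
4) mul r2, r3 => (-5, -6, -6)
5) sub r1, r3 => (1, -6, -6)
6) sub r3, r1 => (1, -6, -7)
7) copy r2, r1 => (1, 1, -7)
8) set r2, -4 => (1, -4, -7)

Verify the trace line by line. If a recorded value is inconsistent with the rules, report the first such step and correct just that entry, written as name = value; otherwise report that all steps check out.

Recomputing the run from the initial state:
step 1: r1 = -6, r2 = 1, r3 = 4
step 2: r1 = -6, r2 = 1, r3 = -6
step 3: r1 = -5, r2 = 1, r3 = -6
step 4: r1 = -5, r2 = -6, r3 = -6
step 5: r1 = 1, r2 = -6, r3 = -6
step 6: r1 = 1, r2 = -6, r3 = -7
step 7: r1 = 1, r2 = 1, r3 = -7
step 8: r1 = 1, r2 = -4, r3 = -7
This matches the trace at every step.

no error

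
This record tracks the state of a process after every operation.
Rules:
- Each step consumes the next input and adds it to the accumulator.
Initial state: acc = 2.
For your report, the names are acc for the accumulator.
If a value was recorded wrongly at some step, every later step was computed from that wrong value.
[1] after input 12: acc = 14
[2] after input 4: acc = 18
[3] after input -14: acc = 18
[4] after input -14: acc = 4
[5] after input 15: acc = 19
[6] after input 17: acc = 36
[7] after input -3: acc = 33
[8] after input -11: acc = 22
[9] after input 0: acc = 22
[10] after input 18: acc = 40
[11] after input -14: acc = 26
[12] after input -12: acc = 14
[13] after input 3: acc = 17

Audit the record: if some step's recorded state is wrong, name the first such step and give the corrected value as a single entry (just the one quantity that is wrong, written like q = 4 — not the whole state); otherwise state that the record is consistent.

Recomputing the run from the initial state:
step 1: acc = 14
step 2: acc = 18
step 3: acc = 4
step 4: acc = -10
step 5: acc = 5
step 6: acc = 22
step 7: acc = 19
step 8: acc = 8
step 9: acc = 8
step 10: acc = 26
step 11: acc = 12
step 12: acc = 0
step 13: acc = 3
The first disagreement with the record is at step 3, where the value should be acc = 4.

step 3, acc = 4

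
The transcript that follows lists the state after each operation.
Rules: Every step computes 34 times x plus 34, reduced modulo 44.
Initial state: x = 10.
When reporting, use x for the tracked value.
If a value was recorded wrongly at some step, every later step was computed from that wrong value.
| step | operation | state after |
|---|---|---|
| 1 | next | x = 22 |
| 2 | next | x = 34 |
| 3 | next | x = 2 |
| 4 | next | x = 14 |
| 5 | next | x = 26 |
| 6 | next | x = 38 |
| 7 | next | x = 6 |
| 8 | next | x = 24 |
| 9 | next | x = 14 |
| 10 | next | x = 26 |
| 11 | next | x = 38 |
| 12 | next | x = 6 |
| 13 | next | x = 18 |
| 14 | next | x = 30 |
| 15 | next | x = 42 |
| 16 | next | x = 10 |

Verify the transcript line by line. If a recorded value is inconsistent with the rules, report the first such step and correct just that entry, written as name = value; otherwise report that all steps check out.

step 8, x = 18

step 1: x = (34*10 + 34) mod 44 = 22 -> matches
step 2: x = (34*22 + 34) mod 44 = 34 -> in agreement
step 3: x = (34*34 + 34) mod 44 = 2 -> confirmed correct
step 4: x = (34*2 + 34) mod 44 = 14 -> verified
step 5: x = (34*14 + 34) mod 44 = 26 -> same as recorded
step 6: x = (34*26 + 34) mod 44 = 38 -> consistent with the transcript
step 7: x = (34*38 + 34) mod 44 = 6 -> no discrepancy
step 8: x = (34*6 + 34) mod 44 = 18 -> not what was recorded
First deviation found at step 8; the corrected entry is x = 18.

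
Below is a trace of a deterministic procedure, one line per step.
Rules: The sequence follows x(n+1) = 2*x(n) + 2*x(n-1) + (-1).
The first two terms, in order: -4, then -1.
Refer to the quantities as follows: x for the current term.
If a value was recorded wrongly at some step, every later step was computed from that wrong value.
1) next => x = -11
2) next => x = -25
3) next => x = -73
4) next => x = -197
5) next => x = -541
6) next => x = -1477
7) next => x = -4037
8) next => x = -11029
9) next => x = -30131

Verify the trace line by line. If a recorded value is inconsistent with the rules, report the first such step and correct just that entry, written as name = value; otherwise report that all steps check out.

step 9, x = -30133

step 1: x = 2*(-1) + (2)*(-4) + (-1) = -11 -> agrees with the trace
step 2: x = 2*(-11) + (2)*(-1) + (-1) = -25 -> checks out
step 3: x = 2*(-25) + (2)*(-11) + (-1) = -73 -> agrees with the trace
step 4: x = 2*(-73) + (2)*(-25) + (-1) = -197 -> confirmed correct
step 5: x = 2*(-197) + (2)*(-73) + (-1) = -541 -> consistent with the trace
step 6: x = 2*(-541) + (2)*(-197) + (-1) = -1477 -> confirmed correct
step 7: x = 2*(-1477) + (2)*(-541) + (-1) = -4037 -> matches
step 8: x = 2*(-4037) + (2)*(-1477) + (-1) = -11029 -> in agreement
step 9: x = 2*(-11029) + (2)*(-4037) + (-1) = -30133 -> not what was recorded
The earliest wrong entry is at step 9: it should read x = -30133.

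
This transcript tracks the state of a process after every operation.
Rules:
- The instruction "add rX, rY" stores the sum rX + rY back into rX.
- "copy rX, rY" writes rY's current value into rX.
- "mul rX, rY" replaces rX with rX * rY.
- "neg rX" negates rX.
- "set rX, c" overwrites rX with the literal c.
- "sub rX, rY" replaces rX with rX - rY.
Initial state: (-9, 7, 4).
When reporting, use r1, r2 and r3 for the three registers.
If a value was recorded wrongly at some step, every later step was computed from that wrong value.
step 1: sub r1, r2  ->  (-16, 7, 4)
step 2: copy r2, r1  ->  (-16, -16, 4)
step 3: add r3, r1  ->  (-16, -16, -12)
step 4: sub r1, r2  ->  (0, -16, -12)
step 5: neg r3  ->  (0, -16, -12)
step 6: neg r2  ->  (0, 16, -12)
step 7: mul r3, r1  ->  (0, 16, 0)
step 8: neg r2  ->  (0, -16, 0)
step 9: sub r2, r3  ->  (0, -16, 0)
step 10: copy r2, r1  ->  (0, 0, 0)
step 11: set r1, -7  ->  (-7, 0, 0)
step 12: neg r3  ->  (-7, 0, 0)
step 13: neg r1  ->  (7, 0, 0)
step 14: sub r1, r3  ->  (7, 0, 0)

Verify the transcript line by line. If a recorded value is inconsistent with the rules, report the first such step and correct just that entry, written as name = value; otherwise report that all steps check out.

step 5, r3 = 12

Recomputing the run from the initial state:
step 1: r1 = -16, r2 = 7, r3 = 4
step 2: r1 = -16, r2 = -16, r3 = 4
step 3: r1 = -16, r2 = -16, r3 = -12
step 4: r1 = 0, r2 = -16, r3 = -12
step 5: r1 = 0, r2 = -16, r3 = 12
step 6: r1 = 0, r2 = 16, r3 = 12
step 7: r1 = 0, r2 = 16, r3 = 0
step 8: r1 = 0, r2 = -16, r3 = 0
step 9: r1 = 0, r2 = -16, r3 = 0
step 10: r1 = 0, r2 = 0, r3 = 0
step 11: r1 = -7, r2 = 0, r3 = 0
step 12: r1 = -7, r2 = 0, r3 = 0
step 13: r1 = 7, r2 = 0, r3 = 0
step 14: r1 = 7, r2 = 0, r3 = 0
The first disagreement with the transcript is at step 5, where the value should be r3 = 12.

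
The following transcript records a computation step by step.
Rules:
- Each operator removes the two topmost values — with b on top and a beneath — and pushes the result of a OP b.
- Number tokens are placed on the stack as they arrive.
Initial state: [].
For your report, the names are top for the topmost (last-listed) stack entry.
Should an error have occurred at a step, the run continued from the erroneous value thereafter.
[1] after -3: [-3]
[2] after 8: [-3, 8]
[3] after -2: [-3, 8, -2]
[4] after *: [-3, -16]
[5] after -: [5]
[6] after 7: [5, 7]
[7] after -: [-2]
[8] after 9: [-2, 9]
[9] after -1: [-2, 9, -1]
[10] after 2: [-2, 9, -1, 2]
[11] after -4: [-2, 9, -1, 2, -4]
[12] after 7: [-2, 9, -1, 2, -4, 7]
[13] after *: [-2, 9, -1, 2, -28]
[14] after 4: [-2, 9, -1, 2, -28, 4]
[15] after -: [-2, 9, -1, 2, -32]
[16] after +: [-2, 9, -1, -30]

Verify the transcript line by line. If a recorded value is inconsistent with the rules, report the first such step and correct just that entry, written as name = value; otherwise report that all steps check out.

step 5, top = 13

step 1: push -3: top = -3 -> verified
step 2: push 8: top = 8 -> consistent with the transcript
step 3: push -2: top = -2 -> consistent with the transcript
step 4: 8 * -2 = -16 -> confirmed correct
step 5: -3 - -16 = 13 -> not what was recorded
So the first discrepancy is step 5, where the right value is top = 13.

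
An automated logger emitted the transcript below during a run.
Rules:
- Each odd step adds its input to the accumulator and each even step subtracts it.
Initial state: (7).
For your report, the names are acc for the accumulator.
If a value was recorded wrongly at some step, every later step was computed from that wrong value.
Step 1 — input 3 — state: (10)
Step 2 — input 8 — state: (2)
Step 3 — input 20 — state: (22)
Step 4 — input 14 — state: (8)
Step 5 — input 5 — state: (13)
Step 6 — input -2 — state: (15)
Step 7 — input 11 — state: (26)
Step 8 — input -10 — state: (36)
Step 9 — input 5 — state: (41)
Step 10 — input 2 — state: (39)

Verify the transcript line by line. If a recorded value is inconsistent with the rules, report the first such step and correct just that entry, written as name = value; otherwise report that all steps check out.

1. acc = 7 + 3 = 10 (confirmed correct)
2. acc = 10 - 8 = 2 (checks out)
3. acc = 2 + 20 = 22 (matches)
4. acc = 22 - 14 = 8 (no discrepancy)
5. acc = 8 + 5 = 13 (no discrepancy)
6. acc = 13 - -2 = 15 (in agreement)
7. acc = 15 + 11 = 26 (confirmed correct)
8. acc = 26 - -10 = 36 (same as recorded)
9. acc = 36 + 5 = 41 (agrees with the transcript)
10. acc = 41 - 2 = 39 (agrees with the transcript)
Each recorded entry agrees with the recomputation.

no error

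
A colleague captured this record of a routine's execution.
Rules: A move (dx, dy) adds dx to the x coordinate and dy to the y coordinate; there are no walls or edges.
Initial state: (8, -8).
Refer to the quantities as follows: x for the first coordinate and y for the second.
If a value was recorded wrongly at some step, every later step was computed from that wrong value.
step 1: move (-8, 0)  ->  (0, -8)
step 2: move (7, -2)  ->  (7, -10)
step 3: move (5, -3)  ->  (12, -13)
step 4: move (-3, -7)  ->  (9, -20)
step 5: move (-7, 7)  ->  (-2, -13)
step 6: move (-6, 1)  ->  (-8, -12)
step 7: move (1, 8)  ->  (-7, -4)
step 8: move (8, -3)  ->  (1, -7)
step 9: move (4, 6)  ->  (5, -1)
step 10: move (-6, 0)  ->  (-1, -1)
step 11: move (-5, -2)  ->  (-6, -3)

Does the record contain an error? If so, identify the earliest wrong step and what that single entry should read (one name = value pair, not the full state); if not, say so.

step 1: x = 8 + (-8) = 0, y = -8 + (0) = -8 -> same as recorded
step 2: x = 0 + (7) = 7, y = -8 + (-2) = -10 -> matches
step 3: x = 7 + (5) = 12, y = -10 + (-3) = -13 -> same as recorded
step 4: x = 12 + (-3) = 9, y = -13 + (-7) = -20 -> in agreement
step 5: x = 9 + (-7) = 2, y = -20 + (7) = -13 -> a discrepancy with the record
That makes step 5 the first incorrect line — x = 2 is what it should show.

step 5, x = 2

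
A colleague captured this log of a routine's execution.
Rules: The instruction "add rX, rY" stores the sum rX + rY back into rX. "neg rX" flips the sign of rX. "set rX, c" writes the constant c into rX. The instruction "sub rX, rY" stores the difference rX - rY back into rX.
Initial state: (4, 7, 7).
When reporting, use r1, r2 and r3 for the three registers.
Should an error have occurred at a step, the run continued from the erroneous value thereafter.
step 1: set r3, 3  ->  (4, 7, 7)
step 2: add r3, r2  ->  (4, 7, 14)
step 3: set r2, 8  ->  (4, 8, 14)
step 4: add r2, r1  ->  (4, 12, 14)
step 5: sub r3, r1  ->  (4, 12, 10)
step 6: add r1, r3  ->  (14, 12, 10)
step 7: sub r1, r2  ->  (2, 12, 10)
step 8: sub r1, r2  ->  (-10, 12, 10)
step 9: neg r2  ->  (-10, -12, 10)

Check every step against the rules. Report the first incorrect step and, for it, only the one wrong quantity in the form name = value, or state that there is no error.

step 1, r3 = 3

step 1: r3 = 3 -> the log disagrees here
That makes step 1 the first incorrect line — r3 = 3 is what it should show.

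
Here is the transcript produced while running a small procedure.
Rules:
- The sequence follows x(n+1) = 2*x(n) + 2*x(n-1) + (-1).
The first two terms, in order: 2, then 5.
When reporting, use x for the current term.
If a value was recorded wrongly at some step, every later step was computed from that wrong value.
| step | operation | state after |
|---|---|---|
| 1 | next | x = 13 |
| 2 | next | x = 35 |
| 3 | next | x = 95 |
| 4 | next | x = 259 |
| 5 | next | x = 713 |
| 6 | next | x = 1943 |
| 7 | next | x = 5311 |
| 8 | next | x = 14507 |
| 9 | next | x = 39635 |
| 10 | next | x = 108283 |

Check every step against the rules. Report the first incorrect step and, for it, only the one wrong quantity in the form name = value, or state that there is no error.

step 5, x = 707

step 1: x = 2*(5) + (2)*(2) + (-1) = 13 -> checks out
step 2: x = 2*(13) + (2)*(5) + (-1) = 35 -> consistent with the transcript
step 3: x = 2*(35) + (2)*(13) + (-1) = 95 -> matches
step 4: x = 2*(95) + (2)*(35) + (-1) = 259 -> checks out
step 5: x = 2*(259) + (2)*(95) + (-1) = 707 -> first mismatch against the transcript
So the first discrepancy is step 5, where the right value is x = 707.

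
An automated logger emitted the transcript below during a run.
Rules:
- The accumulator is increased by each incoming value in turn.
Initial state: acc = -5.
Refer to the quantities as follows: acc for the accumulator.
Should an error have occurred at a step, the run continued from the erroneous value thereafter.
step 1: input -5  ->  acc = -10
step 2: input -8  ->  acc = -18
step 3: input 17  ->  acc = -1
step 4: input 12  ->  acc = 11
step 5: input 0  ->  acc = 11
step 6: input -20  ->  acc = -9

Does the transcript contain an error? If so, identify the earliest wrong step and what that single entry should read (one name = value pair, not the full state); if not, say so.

Step 1: acc = -5 + -5 = -10 — consistent with the transcript.
Step 2: acc = -10 + -8 = -18 — confirmed correct.
Step 3: acc = -18 + 17 = -1 — checks out.
Step 4: acc = -1 + 12 = 11 — checks out.
Step 5: acc = 11 + 0 = 11 — exactly as logged.
Step 6: acc = 11 + -20 = -9 — exactly as logged.
Nothing is out of place; the run is error-free.

no error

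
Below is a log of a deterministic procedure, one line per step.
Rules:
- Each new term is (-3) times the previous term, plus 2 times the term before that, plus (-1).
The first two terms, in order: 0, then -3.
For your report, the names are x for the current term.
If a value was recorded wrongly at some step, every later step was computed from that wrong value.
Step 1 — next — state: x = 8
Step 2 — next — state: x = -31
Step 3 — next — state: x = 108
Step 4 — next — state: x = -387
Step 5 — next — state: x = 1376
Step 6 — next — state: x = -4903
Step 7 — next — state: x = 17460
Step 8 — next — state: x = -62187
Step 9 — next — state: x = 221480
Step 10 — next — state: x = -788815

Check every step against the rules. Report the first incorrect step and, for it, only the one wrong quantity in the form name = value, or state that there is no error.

1. x = -3*(-3) + (2)*(0) + (-1) = 8 (in agreement)
2. x = -3*(8) + (2)*(-3) + (-1) = -31 (agrees with the log)
3. x = -3*(-31) + (2)*(8) + (-1) = 108 (no discrepancy)
4. x = -3*(108) + (2)*(-31) + (-1) = -387 (checks out)
5. x = -3*(-387) + (2)*(108) + (-1) = 1376 (same as recorded)
6. x = -3*(1376) + (2)*(-387) + (-1) = -4903 (matches)
7. x = -3*(-4903) + (2)*(1376) + (-1) = 17460 (consistent with the log)
8. x = -3*(17460) + (2)*(-4903) + (-1) = -62187 (exactly as logged)
9. x = -3*(-62187) + (2)*(17460) + (-1) = 221480 (matches)
10. x = -3*(221480) + (2)*(-62187) + (-1) = -788815 (same as recorded)
All entries verified; no error found.

no error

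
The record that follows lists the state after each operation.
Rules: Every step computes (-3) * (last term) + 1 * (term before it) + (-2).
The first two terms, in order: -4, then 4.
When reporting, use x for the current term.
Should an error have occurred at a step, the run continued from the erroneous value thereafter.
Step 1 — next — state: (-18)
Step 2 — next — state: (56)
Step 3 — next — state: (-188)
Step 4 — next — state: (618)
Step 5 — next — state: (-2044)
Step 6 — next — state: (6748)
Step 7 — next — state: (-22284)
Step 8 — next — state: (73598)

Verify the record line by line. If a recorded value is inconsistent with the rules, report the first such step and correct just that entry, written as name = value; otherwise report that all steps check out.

step 7, x = -22290

1. x = -3*(4) + (1)*(-4) + (-2) = -18 (same as recorded)
2. x = -3*(-18) + (1)*(4) + (-2) = 56 (confirmed correct)
3. x = -3*(56) + (1)*(-18) + (-2) = -188 (matches)
4. x = -3*(-188) + (1)*(56) + (-2) = 618 (agrees with the record)
5. x = -3*(618) + (1)*(-188) + (-2) = -2044 (no discrepancy)
6. x = -3*(-2044) + (1)*(618) + (-2) = 6748 (same as recorded)
7. x = -3*(6748) + (1)*(-2044) + (-2) = -22290 (this is not what the record shows)
So the first discrepancy is step 7, where the right value is x = -22290.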